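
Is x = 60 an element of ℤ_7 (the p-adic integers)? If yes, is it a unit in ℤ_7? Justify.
x ∈ ℤ_7^× (unit); v_7(x) = 0

ℤ_7 = {x ∈ ℚ_7 : v_7(x) ≥ 0} and ℤ_7^× = {x ∈ ℤ_7 : v_7(x) = 0}. Here v_7(60) = v_7(num) − v_7(den) = 0; compare against these criteria.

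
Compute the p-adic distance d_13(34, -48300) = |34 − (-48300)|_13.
d_13(34, -48300) = 1/2197

Step 1 — x − y = 34 − (-48300) = 48334. Step 2 — v_13(48334) = 3 (factor: 48334 = (13^3 · 22); the sign does not affect v_p). Step 3 — |x − y|_13 = 13^{-3} = 1/2197.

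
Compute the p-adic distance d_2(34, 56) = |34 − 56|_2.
d_2(34, 56) = 1/2

Step 1 — x − y = 34 − 56 = -22. Step 2 — v_2(-22) = 1 (factor: -22 = −(2^1 · 11); the sign does not affect v_p). Step 3 — |x − y|_2 = 2^{-1} = 1/2.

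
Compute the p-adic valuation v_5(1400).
v_5(1400) = 2

v_5(n) is the largest exponent k such that 5^k divides n. Factor out: 1400 = 5^2 · 56. (Sign doesn't affect v_p.) So v_5(1400) = 2.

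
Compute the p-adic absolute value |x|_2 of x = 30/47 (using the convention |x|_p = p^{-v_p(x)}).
|30/47|_2 = 1/2

Step 1 — compute v_2(x) by factoring powers of 2 out of the numerator and denominator: v_2(30/47) = 1. Step 2 — apply |x|_p = p^{-v_p(x)} = 2^{-1} = 1/2.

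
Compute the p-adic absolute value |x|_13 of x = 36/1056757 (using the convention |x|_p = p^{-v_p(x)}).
|36/1056757|_13 = 28561

Step 1 — compute v_13(x) by factoring powers of 13 out of the numerator and denominator: v_13(36/1056757) = -4. Step 2 — apply |x|_p = p^{-v_p(x)} = 13^{4} = 28561.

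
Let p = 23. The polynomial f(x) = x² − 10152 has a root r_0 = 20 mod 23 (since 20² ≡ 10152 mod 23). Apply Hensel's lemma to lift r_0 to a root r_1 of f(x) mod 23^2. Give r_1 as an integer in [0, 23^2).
r_1 = 158 (mod 529)

Hensel's recurrence: r_{i+1} = r_i − f(r_i)·(f′(r_i))^{-1} mod 23^{i+2}, with f′(x) = 2x. Iterate:
  r_0 = 20 (mod 23)
  r_1 = 158 (mod 529)
Final: r_1 = 158, and one checks f(r_1) ≡ 0 mod 23^2.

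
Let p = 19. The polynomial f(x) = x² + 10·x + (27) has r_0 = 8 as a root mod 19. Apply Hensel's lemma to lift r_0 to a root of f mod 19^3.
r_2 = 4264 (mod 6859)

Hensel: r_{i+1} = r_i − f(r_i)·(f′(r_i))^{-1} mod 19^{i+2}, f′(x) = 2x + 10. Iterate:
  r_0 = 8 (mod 19)
  r_1 = 293 (mod 361)
  r_2 = 4264 (mod 6859)
Final: r = 4264 satisfies f(r) ≡ 0 mod 19^3.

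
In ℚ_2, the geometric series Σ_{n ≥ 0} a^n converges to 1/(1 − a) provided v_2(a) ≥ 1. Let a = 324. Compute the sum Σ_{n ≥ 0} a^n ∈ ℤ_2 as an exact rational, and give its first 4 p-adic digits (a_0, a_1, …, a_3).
Σ a^n = 1/(1 − a) = -1/323;  first 4 digits = (1, 0, 1, 0)

v_2(a) = 2 ≥ 1, so the series converges in ℤ_2 to 1/(1 − a) = 1/(1 − 324) = -1/323. Expand this rational in ℤ_2: compute digits iteratively via d_i = x_i mod 2, x_{i+1} = (x_i − d_i)/2. The first 4 digits are (1, 0, 1, 0).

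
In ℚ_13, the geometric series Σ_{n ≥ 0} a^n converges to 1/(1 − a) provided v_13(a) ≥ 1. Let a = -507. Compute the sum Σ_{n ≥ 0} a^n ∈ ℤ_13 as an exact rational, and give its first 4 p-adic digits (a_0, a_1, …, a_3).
Σ a^n = 1/(1 − a) = 1/508;  first 4 digits = (1, 0, 10, 12)

v_13(a) = 2 ≥ 1, so the series converges in ℤ_13 to 1/(1 − a) = 1/(1 − (-507)) = 1/508. Expand this rational in ℤ_13: compute digits iteratively via d_i = x_i mod 13, x_{i+1} = (x_i − d_i)/13. The first 4 digits are (1, 0, 10, 12).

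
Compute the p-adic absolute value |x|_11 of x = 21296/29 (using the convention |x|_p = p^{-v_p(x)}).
|21296/29|_11 = 1/1331

Step 1 — compute v_11(x) by factoring powers of 11 out of the numerator and denominator: v_11(21296/29) = 3. Step 2 — apply |x|_p = p^{-v_p(x)} = 11^{-3} = 1/1331.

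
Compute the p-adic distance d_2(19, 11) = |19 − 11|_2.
d_2(19, 11) = 1/8

Step 1 — x − y = 19 − 11 = 8. Step 2 — v_2(8) = 3 (factor: 8 = (2^3 · 1); the sign does not affect v_p). Step 3 — |x − y|_2 = 2^{-3} = 1/8.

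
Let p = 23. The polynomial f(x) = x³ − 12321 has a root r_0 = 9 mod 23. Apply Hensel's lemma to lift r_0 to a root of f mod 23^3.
r_2 = 11969 (mod 12167)

Hensel: r_{i+1} = r_i − f(r_i)/f′(r_i) mod 23^{i+2}, where f′(x) = 3x². Iterate:
  r_0 = 9 (mod 23)
  r_1 = 331 (mod 529)
  r_2 = 11969 (mod 12167)
Final: r = 11969 with f(r) ≡ 0 mod 23^3.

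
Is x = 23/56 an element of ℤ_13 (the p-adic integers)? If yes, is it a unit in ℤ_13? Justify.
x ∈ ℤ_13^× (unit); v_13(x) = 0

ℤ_13 = {x ∈ ℚ_13 : v_13(x) ≥ 0} and ℤ_13^× = {x ∈ ℤ_13 : v_13(x) = 0}. Here v_13(23/56) = v_13(num) − v_13(den) = 0; compare against these criteria.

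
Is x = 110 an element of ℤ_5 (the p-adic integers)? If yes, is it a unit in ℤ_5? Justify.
x ∈ ℤ_5 but not a unit; v_5(x) = 1 > 0

ℤ_5 = {x ∈ ℚ_5 : v_5(x) ≥ 0} and ℤ_5^× = {x ∈ ℤ_5 : v_5(x) = 0}. Here v_5(110) = v_5(num) − v_5(den) = 1; compare against these criteria.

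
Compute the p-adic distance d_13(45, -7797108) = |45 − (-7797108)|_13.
d_13(45, -7797108) = 1/371293

Step 1 — x − y = 45 − (-7797108) = 7797153. Step 2 — v_13(7797153) = 5 (factor: 7797153 = (13^5 · 21); the sign does not affect v_p). Step 3 — |x − y|_13 = 13^{-5} = 1/371293.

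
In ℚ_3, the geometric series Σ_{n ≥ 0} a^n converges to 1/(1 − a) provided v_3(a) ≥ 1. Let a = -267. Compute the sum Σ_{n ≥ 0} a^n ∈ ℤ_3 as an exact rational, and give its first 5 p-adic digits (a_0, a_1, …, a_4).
Σ a^n = 1/(1 − a) = 1/268;  first 5 digits = (1, 1, 1, 0, 2)

v_3(a) = 1 ≥ 1, so the series converges in ℤ_3 to 1/(1 − a) = 1/(1 − (-267)) = 1/268. Expand this rational in ℤ_3: compute digits iteratively via d_i = x_i mod 3, x_{i+1} = (x_i − d_i)/3. The first 5 digits are (1, 1, 1, 0, 2).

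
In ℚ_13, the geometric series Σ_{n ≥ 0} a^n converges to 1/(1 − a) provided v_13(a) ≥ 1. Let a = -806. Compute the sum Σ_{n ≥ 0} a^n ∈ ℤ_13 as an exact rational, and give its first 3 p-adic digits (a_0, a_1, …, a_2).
Σ a^n = 1/(1 − a) = 1/807;  first 3 digits = (1, 3, 4)

v_13(a) = 1 ≥ 1, so the series converges in ℤ_13 to 1/(1 − a) = 1/(1 − (-806)) = 1/807. Expand this rational in ℤ_13: compute digits iteratively via d_i = x_i mod 13, x_{i+1} = (x_i − d_i)/13. The first 3 digits are (1, 3, 4).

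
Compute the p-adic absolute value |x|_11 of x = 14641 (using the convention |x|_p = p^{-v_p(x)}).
|14641|_11 = 1/14641

Step 1 — compute v_11(x) by factoring powers of 11 out of the numerator and denominator: v_11(14641) = 4. Step 2 — apply |x|_p = p^{-v_p(x)} = 11^{-4} = 1/14641.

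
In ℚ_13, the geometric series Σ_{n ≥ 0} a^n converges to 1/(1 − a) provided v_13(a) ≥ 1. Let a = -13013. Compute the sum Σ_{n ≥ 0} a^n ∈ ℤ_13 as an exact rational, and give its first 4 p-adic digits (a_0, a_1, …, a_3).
Σ a^n = 1/(1 − a) = 1/13014;  first 4 digits = (1, 0, 1, 7)

v_13(a) = 2 ≥ 1, so the series converges in ℤ_13 to 1/(1 − a) = 1/(1 − (-13013)) = 1/13014. Expand this rational in ℤ_13: compute digits iteratively via d_i = x_i mod 13, x_{i+1} = (x_i − d_i)/13. The first 4 digits are (1, 0, 1, 7).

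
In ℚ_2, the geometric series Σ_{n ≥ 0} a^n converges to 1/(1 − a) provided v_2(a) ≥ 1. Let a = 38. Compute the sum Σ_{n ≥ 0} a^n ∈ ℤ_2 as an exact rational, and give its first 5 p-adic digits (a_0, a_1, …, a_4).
Σ a^n = 1/(1 − a) = -1/37;  first 5 digits = (1, 1, 0, 0, 1)

v_2(a) = 1 ≥ 1, so the series converges in ℤ_2 to 1/(1 − a) = 1/(1 − 38) = -1/37. Expand this rational in ℤ_2: compute digits iteratively via d_i = x_i mod 2, x_{i+1} = (x_i − d_i)/2. The first 5 digits are (1, 1, 0, 0, 1).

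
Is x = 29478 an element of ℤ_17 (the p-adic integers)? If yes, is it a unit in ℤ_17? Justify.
x ∈ ℤ_17 but not a unit; v_17(x) = 3 > 0

ℤ_17 = {x ∈ ℚ_17 : v_17(x) ≥ 0} and ℤ_17^× = {x ∈ ℤ_17 : v_17(x) = 0}. Here v_17(29478) = v_17(num) − v_17(den) = 3; compare against these criteria.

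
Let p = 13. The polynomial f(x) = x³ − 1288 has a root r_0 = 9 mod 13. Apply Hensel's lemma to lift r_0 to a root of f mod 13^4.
r_3 = 23825 (mod 28561)

Hensel: r_{i+1} = r_i − f(r_i)/f′(r_i) mod 13^{i+2}, where f′(x) = 3x². Iterate:
  r_0 = 9 (mod 13)
  r_1 = 165 (mod 169)
  r_2 = 1855 (mod 2197)
  r_3 = 23825 (mod 28561)
Final: r = 23825 with f(r) ≡ 0 mod 13^4.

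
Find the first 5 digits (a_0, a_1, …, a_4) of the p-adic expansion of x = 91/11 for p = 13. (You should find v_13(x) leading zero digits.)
(a_0, …, a_4) = (0, 3, 1, 7, 3)

v_13(91/11) = 1, so a_0 = ... = a_0 = 0. Factor out: x = 13^1 · u with u = 7/11 a unit in ℤ_13. Expand u iteratively via a_{v+i} = u_i mod 13, u_{i+1} = (u_i − a_{v+i})/13:
  u_0 = 7/11;  a_1 = 3;  u_1 = (u_0 − 3)/13 = -2/11
  u_1 = -2/11;  a_2 = 1;  u_2 = (u_1 − 1)/13 = -1/11
  u_2 = -1/11;  a_3 = 7;  u_3 = (u_2 − 7)/13 = -6/11
  u_3 = -6/11;  a_4 = 3;  u_4 = (u_3 − 3)/13 = -3/11
Digits: (0, 3, 1, 7, 3).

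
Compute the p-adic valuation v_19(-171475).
v_19(-171475) = 3

v_19(n) is the largest exponent k such that 19^k divides n. Factor out: -171475 = -19^3 · 25. (Sign doesn't affect v_p.) So v_19(-171475) = 3.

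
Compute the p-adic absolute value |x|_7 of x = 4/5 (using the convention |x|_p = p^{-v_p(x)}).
|4/5|_7 = 1

Step 1 — compute v_7(x) by factoring powers of 7 out of the numerator and denominator: v_7(4/5) = 0. Step 2 — apply |x|_p = p^{-v_p(x)} = 7^{0} = 1.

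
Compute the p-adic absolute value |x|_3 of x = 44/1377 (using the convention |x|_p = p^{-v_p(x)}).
|44/1377|_3 = 81

Step 1 — compute v_3(x) by factoring powers of 3 out of the numerator and denominator: v_3(44/1377) = -4. Step 2 — apply |x|_p = p^{-v_p(x)} = 3^{4} = 81.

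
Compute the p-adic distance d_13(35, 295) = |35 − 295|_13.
d_13(35, 295) = 1/13

Step 1 — x − y = 35 − 295 = -260. Step 2 — v_13(-260) = 1 (factor: -260 = −(13^1 · 20); the sign does not affect v_p). Step 3 — |x − y|_13 = 13^{-1} = 1/13.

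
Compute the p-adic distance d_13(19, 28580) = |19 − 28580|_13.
d_13(19, 28580) = 1/28561

Step 1 — x − y = 19 − 28580 = -28561. Step 2 — v_13(-28561) = 4 (factor: -28561 = −(13^4 · 1); the sign does not affect v_p). Step 3 — |x − y|_13 = 13^{-4} = 1/28561.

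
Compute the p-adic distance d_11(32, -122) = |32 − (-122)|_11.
d_11(32, -122) = 1/11

Step 1 — x − y = 32 − (-122) = 154. Step 2 — v_11(154) = 1 (factor: 154 = (11^1 · 14); the sign does not affect v_p). Step 3 — |x − y|_11 = 11^{-1} = 1/11.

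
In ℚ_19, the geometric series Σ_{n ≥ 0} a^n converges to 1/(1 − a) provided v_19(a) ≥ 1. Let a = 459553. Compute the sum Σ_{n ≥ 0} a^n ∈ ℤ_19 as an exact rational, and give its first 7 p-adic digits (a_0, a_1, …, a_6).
Σ a^n = 1/(1 − a) = -1/459552;  first 7 digits = (1, 0, 0, 10, 3, 0, 5)

v_19(a) = 3 ≥ 1, so the series converges in ℤ_19 to 1/(1 − a) = 1/(1 − 459553) = -1/459552. Expand this rational in ℤ_19: compute digits iteratively via d_i = x_i mod 19, x_{i+1} = (x_i − d_i)/19. The first 7 digits are (1, 0, 0, 10, 3, 0, 5).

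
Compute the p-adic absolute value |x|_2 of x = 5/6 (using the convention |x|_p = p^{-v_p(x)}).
|5/6|_2 = 2

Step 1 — compute v_2(x) by factoring powers of 2 out of the numerator and denominator: v_2(5/6) = -1. Step 2 — apply |x|_p = p^{-v_p(x)} = 2^{1} = 2.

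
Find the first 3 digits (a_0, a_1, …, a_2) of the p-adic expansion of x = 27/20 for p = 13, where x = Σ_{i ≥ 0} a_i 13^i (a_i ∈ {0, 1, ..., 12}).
(a_0, …, a_2) = (2, 11, 5)

v_13(27/20) = 0 (numerator and denominator both coprime to 13), so x ∈ ℤ_13^×. Compute digits iteratively via a_i = x_i mod 13, x_{i+1} = (x_i − a_i)/13, with x_0 = x:
  x_0 = 27/20;  a_0 = 2;  x_1 = (x_0 − 2)/13 = -1/20
  x_1 = -1/20;  a_1 = 11;  x_2 = (x_1 − 11)/13 = -17/20
  x_2 = -17/20;  a_2 = 5;  x_3 = (x_2 − 5)/13 = -9/20
Digits: (2, 11, 5).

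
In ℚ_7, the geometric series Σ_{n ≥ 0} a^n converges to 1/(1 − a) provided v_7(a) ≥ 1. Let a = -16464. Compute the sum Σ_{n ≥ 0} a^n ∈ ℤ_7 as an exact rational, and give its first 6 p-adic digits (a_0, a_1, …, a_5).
Σ a^n = 1/(1 − a) = 1/16465;  first 6 digits = (1, 0, 0, 1, 0, 6)

v_7(a) = 3 ≥ 1, so the series converges in ℤ_7 to 1/(1 − a) = 1/(1 − (-16464)) = 1/16465. Expand this rational in ℤ_7: compute digits iteratively via d_i = x_i mod 7, x_{i+1} = (x_i − d_i)/7. The first 6 digits are (1, 0, 0, 1, 0, 6).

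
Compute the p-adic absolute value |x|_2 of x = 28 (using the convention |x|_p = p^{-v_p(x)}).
|28|_2 = 1/4

Step 1 — compute v_2(x) by factoring powers of 2 out of the numerator and denominator: v_2(28) = 2. Step 2 — apply |x|_p = p^{-v_p(x)} = 2^{-2} = 1/4.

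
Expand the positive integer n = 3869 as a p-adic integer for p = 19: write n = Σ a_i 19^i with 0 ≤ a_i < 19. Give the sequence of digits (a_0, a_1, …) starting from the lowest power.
(a_0, a_1, …) = (12, 13, 10)

Repeated division by 19 gives the digits low-to-high: 3869 = 12 + 13·19^1 + 10·19^2. Digit sequence: (12, 13, 10).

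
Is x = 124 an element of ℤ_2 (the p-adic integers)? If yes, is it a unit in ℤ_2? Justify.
x ∈ ℤ_2 but not a unit; v_2(x) = 2 > 0

ℤ_2 = {x ∈ ℚ_2 : v_2(x) ≥ 0} and ℤ_2^× = {x ∈ ℤ_2 : v_2(x) = 0}. Here v_2(124) = v_2(num) − v_2(den) = 2; compare against these criteria.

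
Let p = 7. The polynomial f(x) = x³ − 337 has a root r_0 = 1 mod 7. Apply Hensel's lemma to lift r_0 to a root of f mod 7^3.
r_2 = 260 (mod 343)

Hensel: r_{i+1} = r_i − f(r_i)/f′(r_i) mod 7^{i+2}, where f′(x) = 3x². Iterate:
  r_0 = 1 (mod 7)
  r_1 = 15 (mod 49)
  r_2 = 260 (mod 343)
Final: r = 260 with f(r) ≡ 0 mod 7^3.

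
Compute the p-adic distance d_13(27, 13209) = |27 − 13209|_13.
d_13(27, 13209) = 1/2197

Step 1 — x − y = 27 − 13209 = -13182. Step 2 — v_13(-13182) = 3 (factor: -13182 = −(13^3 · 6); the sign does not affect v_p). Step 3 — |x − y|_13 = 13^{-3} = 1/2197.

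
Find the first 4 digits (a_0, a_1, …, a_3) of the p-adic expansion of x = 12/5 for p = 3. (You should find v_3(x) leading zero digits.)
(a_0, …, a_3) = (0, 2, 2, 1)

v_3(12/5) = 1, so a_0 = ... = a_0 = 0. Factor out: x = 3^1 · u with u = 4/5 a unit in ℤ_3. Expand u iteratively via a_{v+i} = u_i mod 3, u_{i+1} = (u_i − a_{v+i})/3:
  u_0 = 4/5;  a_1 = 2;  u_1 = (u_0 − 2)/3 = -2/5
  u_1 = -2/5;  a_2 = 2;  u_2 = (u_1 − 2)/3 = -4/5
  u_2 = -4/5;  a_3 = 1;  u_3 = (u_2 − 1)/3 = -3/5
Digits: (0, 2, 2, 1).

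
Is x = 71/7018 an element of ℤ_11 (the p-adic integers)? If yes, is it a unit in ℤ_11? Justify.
x ∉ ℤ_11 (v_11(x) = -2 < 0)

ℤ_11 = {x ∈ ℚ_11 : v_11(x) ≥ 0} and ℤ_11^× = {x ∈ ℤ_11 : v_11(x) = 0}. Here v_11(71/7018) = v_11(num) − v_11(den) = -2; compare against these criteria.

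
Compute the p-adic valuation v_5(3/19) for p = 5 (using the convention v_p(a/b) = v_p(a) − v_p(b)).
v_5(3/19) = 0

Factor powers of 5 from the numerator and denominator of the reduced fraction: 3 = 5^0 · 3 and 19 = 5^0 · 19. Apply v_p(a/b) = v_p(a) − v_p(b): v_5(3/19) = 0 − 0 = 0.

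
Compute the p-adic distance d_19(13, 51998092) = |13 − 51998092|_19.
d_19(13, 51998092) = 1/2476099

Step 1 — x − y = 13 − 51998092 = -51998079. Step 2 — v_19(-51998079) = 5 (factor: -51998079 = −(19^5 · 21); the sign does not affect v_p). Step 3 — |x − y|_19 = 19^{-5} = 1/2476099.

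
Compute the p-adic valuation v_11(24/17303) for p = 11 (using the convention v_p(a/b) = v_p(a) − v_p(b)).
v_11(24/17303) = -3

Factor powers of 11 from the numerator and denominator of the reduced fraction: 24 = 11^0 · 24 and 17303 = 11^3 · 13. Apply v_p(a/b) = v_p(a) − v_p(b): v_11(24/17303) = 0 − 3 = -3.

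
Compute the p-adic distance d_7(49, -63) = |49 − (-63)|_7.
d_7(49, -63) = 1/7

Step 1 — x − y = 49 − (-63) = 112. Step 2 — v_7(112) = 1 (factor: 112 = (7^1 · 16); the sign does not affect v_p). Step 3 — |x − y|_7 = 7^{-1} = 1/7.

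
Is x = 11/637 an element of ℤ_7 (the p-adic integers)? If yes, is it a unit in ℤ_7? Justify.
x ∉ ℤ_7 (v_7(x) = -2 < 0)

ℤ_7 = {x ∈ ℚ_7 : v_7(x) ≥ 0} and ℤ_7^× = {x ∈ ℤ_7 : v_7(x) = 0}. Here v_7(11/637) = v_7(num) − v_7(den) = -2; compare against these criteria.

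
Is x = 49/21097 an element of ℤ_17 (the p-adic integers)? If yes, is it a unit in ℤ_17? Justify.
x ∉ ℤ_17 (v_17(x) = -2 < 0)

ℤ_17 = {x ∈ ℚ_17 : v_17(x) ≥ 0} and ℤ_17^× = {x ∈ ℤ_17 : v_17(x) = 0}. Here v_17(49/21097) = v_17(num) − v_17(den) = -2; compare against these criteria.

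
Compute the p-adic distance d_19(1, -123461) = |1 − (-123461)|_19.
d_19(1, -123461) = 1/6859

Step 1 — x − y = 1 − (-123461) = 123462. Step 2 — v_19(123462) = 3 (factor: 123462 = (19^3 · 18); the sign does not affect v_p). Step 3 — |x − y|_19 = 19^{-3} = 1/6859.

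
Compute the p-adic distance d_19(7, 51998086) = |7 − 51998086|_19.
d_19(7, 51998086) = 1/2476099

Step 1 — x − y = 7 − 51998086 = -51998079. Step 2 — v_19(-51998079) = 5 (factor: -51998079 = −(19^5 · 21); the sign does not affect v_p). Step 3 — |x − y|_19 = 19^{-5} = 1/2476099.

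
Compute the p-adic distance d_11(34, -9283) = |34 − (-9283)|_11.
d_11(34, -9283) = 1/1331

Step 1 — x − y = 34 − (-9283) = 9317. Step 2 — v_11(9317) = 3 (factor: 9317 = (11^3 · 7); the sign does not affect v_p). Step 3 — |x − y|_11 = 11^{-3} = 1/1331.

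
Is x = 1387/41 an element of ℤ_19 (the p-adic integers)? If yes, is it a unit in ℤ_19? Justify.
x ∈ ℤ_19 but not a unit; v_19(x) = 1 > 0

ℤ_19 = {x ∈ ℚ_19 : v_19(x) ≥ 0} and ℤ_19^× = {x ∈ ℤ_19 : v_19(x) = 0}. Here v_19(1387/41) = v_19(num) − v_19(den) = 1; compare against these criteria.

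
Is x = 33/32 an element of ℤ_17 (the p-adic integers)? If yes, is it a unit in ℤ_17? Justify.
x ∈ ℤ_17^× (unit); v_17(x) = 0

ℤ_17 = {x ∈ ℚ_17 : v_17(x) ≥ 0} and ℤ_17^× = {x ∈ ℤ_17 : v_17(x) = 0}. Here v_17(33/32) = v_17(num) − v_17(den) = 0; compare against these criteria.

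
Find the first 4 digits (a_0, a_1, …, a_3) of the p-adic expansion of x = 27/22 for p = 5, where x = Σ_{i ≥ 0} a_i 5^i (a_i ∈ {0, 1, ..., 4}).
(a_0, …, a_3) = (1, 3, 1, 4)

v_5(27/22) = 0 (numerator and denominator both coprime to 5), so x ∈ ℤ_5^×. Compute digits iteratively via a_i = x_i mod 5, x_{i+1} = (x_i − a_i)/5, with x_0 = x:
  x_0 = 27/22;  a_0 = 1;  x_1 = (x_0 − 1)/5 = 1/22
  x_1 = 1/22;  a_1 = 3;  x_2 = (x_1 − 3)/5 = -13/22
  x_2 = -13/22;  a_2 = 1;  x_3 = (x_2 − 1)/5 = -7/22
  x_3 = -7/22;  a_3 = 4;  x_4 = (x_3 − 4)/5 = -19/22
Digits: (1, 3, 1, 4).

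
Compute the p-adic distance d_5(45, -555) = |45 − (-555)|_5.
d_5(45, -555) = 1/25

Step 1 — x − y = 45 − (-555) = 600. Step 2 — v_5(600) = 2 (factor: 600 = (5^2 · 24); the sign does not affect v_p). Step 3 — |x − y|_5 = 5^{-2} = 1/25.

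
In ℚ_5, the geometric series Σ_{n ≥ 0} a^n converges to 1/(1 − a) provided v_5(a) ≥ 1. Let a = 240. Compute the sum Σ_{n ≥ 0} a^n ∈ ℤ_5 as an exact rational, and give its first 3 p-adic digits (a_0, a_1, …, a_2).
Σ a^n = 1/(1 − a) = -1/239;  first 3 digits = (1, 3, 3)

v_5(a) = 1 ≥ 1, so the series converges in ℤ_5 to 1/(1 − a) = 1/(1 − 240) = -1/239. Expand this rational in ℤ_5: compute digits iteratively via d_i = x_i mod 5, x_{i+1} = (x_i − d_i)/5. The first 3 digits are (1, 3, 3).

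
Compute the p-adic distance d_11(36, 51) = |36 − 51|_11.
d_11(36, 51) = 1

Step 1 — x − y = 36 − 51 = -15. Step 2 — v_11(-15) = 0 (factor: -15 = −(11^0 · 15); the sign does not affect v_p). Step 3 — |x − y|_11 = 11^{0} = 1.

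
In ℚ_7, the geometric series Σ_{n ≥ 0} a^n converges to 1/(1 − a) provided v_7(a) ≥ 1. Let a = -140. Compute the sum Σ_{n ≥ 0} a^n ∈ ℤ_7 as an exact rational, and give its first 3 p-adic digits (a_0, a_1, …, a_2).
Σ a^n = 1/(1 − a) = 1/141;  first 3 digits = (1, 1, 5)

v_7(a) = 1 ≥ 1, so the series converges in ℤ_7 to 1/(1 − a) = 1/(1 − (-140)) = 1/141. Expand this rational in ℤ_7: compute digits iteratively via d_i = x_i mod 7, x_{i+1} = (x_i − d_i)/7. The first 3 digits are (1, 1, 5).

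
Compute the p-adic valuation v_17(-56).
v_17(-56) = 0

v_17(n) is the largest exponent k such that 17^k divides n. Factor out: -56 = -17^0 · 56. (Sign doesn't affect v_p.) So v_17(-56) = 0.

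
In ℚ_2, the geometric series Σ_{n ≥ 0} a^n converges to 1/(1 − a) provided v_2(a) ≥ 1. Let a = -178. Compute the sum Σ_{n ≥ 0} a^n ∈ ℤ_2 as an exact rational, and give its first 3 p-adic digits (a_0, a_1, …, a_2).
Σ a^n = 1/(1 − a) = 1/179;  first 3 digits = (1, 1, 0)

v_2(a) = 1 ≥ 1, so the series converges in ℤ_2 to 1/(1 − a) = 1/(1 − (-178)) = 1/179. Expand this rational in ℤ_2: compute digits iteratively via d_i = x_i mod 2, x_{i+1} = (x_i − d_i)/2. The first 3 digits are (1, 1, 0).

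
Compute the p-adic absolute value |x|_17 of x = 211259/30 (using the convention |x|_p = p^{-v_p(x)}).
|211259/30|_17 = 1/4913

Step 1 — compute v_17(x) by factoring powers of 17 out of the numerator and denominator: v_17(211259/30) = 3. Step 2 — apply |x|_p = p^{-v_p(x)} = 17^{-3} = 1/4913.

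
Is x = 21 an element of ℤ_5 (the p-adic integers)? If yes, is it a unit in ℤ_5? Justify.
x ∈ ℤ_5^× (unit); v_5(x) = 0

ℤ_5 = {x ∈ ℚ_5 : v_5(x) ≥ 0} and ℤ_5^× = {x ∈ ℤ_5 : v_5(x) = 0}. Here v_5(21) = v_5(num) − v_5(den) = 0; compare against these criteria.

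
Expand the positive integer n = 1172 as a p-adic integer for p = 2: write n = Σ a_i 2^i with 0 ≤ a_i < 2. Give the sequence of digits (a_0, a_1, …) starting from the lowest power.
(a_0, a_1, …) = (0, 0, 1, 0, 1, 0, 0, 1, 0, 0, 1)

Repeated division by 2 gives the digits low-to-high: 1172 = 1·2^2 + 1·2^4 + 1·2^7 + 1·2^10. Digit sequence: (0, 0, 1, 0, 1, 0, 0, 1, 0, 0, 1).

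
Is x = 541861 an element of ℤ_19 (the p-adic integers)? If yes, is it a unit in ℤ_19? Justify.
x ∈ ℤ_19 but not a unit; v_19(x) = 3 > 0

ℤ_19 = {x ∈ ℚ_19 : v_19(x) ≥ 0} and ℤ_19^× = {x ∈ ℤ_19 : v_19(x) = 0}. Here v_19(541861) = v_19(num) − v_19(den) = 3; compare against these criteria.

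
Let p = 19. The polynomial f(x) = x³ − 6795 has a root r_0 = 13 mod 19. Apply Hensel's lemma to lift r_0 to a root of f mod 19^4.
r_3 = 31857 (mod 130321)

Hensel: r_{i+1} = r_i − f(r_i)/f′(r_i) mod 19^{i+2}, where f′(x) = 3x². Iterate:
  r_0 = 13 (mod 19)
  r_1 = 89 (mod 361)
  r_2 = 4421 (mod 6859)
  r_3 = 31857 (mod 130321)
Final: r = 31857 with f(r) ≡ 0 mod 19^4.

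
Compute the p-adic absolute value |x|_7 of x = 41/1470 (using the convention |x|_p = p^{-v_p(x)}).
|41/1470|_7 = 49

Step 1 — compute v_7(x) by factoring powers of 7 out of the numerator and denominator: v_7(41/1470) = -2. Step 2 — apply |x|_p = p^{-v_p(x)} = 7^{2} = 49.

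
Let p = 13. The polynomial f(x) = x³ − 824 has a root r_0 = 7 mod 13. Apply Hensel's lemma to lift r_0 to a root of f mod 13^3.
r_2 = 1099 (mod 2197)

Hensel: r_{i+1} = r_i − f(r_i)/f′(r_i) mod 13^{i+2}, where f′(x) = 3x². Iterate:
  r_0 = 7 (mod 13)
  r_1 = 85 (mod 169)
  r_2 = 1099 (mod 2197)
Final: r = 1099 with f(r) ≡ 0 mod 13^3.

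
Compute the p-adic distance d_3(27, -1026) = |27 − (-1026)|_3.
d_3(27, -1026) = 1/81

Step 1 — x − y = 27 − (-1026) = 1053. Step 2 — v_3(1053) = 4 (factor: 1053 = (3^4 · 13); the sign does not affect v_p). Step 3 — |x − y|_3 = 3^{-4} = 1/81.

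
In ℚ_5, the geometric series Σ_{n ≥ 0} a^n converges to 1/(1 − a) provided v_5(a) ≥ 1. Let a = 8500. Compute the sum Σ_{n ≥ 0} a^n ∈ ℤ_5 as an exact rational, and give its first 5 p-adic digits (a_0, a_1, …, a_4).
Σ a^n = 1/(1 − a) = -1/8499;  first 5 digits = (1, 0, 0, 3, 3)

v_5(a) = 3 ≥ 1, so the series converges in ℤ_5 to 1/(1 − a) = 1/(1 − 8500) = -1/8499. Expand this rational in ℤ_5: compute digits iteratively via d_i = x_i mod 5, x_{i+1} = (x_i − d_i)/5. The first 5 digits are (1, 0, 0, 3, 3).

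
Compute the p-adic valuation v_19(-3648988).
v_19(-3648988) = 4

v_19(n) is the largest exponent k such that 19^k divides n. Factor out: -3648988 = -19^4 · 28. (Sign doesn't affect v_p.) So v_19(-3648988) = 4.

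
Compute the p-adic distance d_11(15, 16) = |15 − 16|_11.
d_11(15, 16) = 1

Step 1 — x − y = 15 − 16 = -1. Step 2 — v_11(-1) = 0 (factor: -1 = −(11^0 · 1); the sign does not affect v_p). Step 3 — |x − y|_11 = 11^{0} = 1.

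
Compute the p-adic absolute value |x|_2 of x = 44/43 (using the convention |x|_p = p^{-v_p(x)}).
|44/43|_2 = 1/4

Step 1 — compute v_2(x) by factoring powers of 2 out of the numerator and denominator: v_2(44/43) = 2. Step 2 — apply |x|_p = p^{-v_p(x)} = 2^{-2} = 1/4.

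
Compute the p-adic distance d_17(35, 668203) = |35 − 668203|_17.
d_17(35, 668203) = 1/83521

Step 1 — x − y = 35 − 668203 = -668168. Step 2 — v_17(-668168) = 4 (factor: -668168 = −(17^4 · 8); the sign does not affect v_p). Step 3 — |x − y|_17 = 17^{-4} = 1/83521.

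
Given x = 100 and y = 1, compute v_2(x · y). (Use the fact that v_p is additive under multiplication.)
v_2(100) = 2

v_p(x) = 2 (factor: 100 = 2^2 · 25); v_p(y) = 0 (factor: 1 = 2^0 · 1). Additivity: v_p(xy) = v_p(x) + v_p(y) = 2 + 0 = 2. (Direct check: xy = 100 = 2^2 · (25).)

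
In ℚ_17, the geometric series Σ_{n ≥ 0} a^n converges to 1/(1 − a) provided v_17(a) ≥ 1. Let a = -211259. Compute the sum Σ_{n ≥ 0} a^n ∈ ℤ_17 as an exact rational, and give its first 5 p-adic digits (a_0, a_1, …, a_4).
Σ a^n = 1/(1 − a) = 1/211260;  first 5 digits = (1, 0, 0, 8, 14)

v_17(a) = 3 ≥ 1, so the series converges in ℤ_17 to 1/(1 − a) = 1/(1 − (-211259)) = 1/211260. Expand this rational in ℤ_17: compute digits iteratively via d_i = x_i mod 17, x_{i+1} = (x_i − d_i)/17. The first 5 digits are (1, 0, 0, 8, 14).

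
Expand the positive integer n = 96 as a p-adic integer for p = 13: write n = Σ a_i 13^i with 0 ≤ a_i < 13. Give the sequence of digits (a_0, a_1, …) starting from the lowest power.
(a_0, a_1, …) = (5, 7)

Repeated division by 13 gives the digits low-to-high: 96 = 5 + 7·13^1. Digit sequence: (5, 7).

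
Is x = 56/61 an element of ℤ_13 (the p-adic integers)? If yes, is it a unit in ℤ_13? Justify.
x ∈ ℤ_13^× (unit); v_13(x) = 0

ℤ_13 = {x ∈ ℚ_13 : v_13(x) ≥ 0} and ℤ_13^× = {x ∈ ℤ_13 : v_13(x) = 0}. Here v_13(56/61) = v_13(num) − v_13(den) = 0; compare against these criteria.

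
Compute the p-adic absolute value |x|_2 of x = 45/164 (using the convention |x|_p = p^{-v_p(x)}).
|45/164|_2 = 4

Step 1 — compute v_2(x) by factoring powers of 2 out of the numerator and denominator: v_2(45/164) = -2. Step 2 — apply |x|_p = p^{-v_p(x)} = 2^{2} = 4.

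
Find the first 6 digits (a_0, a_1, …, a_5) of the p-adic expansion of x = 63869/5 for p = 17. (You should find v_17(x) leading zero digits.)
(a_0, …, a_5) = (0, 0, 0, 6, 10, 13)

v_17(63869/5) = 3, so a_0 = ... = a_2 = 0. Factor out: x = 17^3 · u with u = 13/5 a unit in ℤ_17. Expand u iteratively via a_{v+i} = u_i mod 17, u_{i+1} = (u_i − a_{v+i})/17:
  u_0 = 13/5;  a_3 = 6;  u_1 = (u_0 − 6)/17 = -1/5
  u_1 = -1/5;  a_4 = 10;  u_2 = (u_1 − 10)/17 = -3/5
  u_2 = -3/5;  a_5 = 13;  u_3 = (u_2 − 13)/17 = -4/5
Digits: (0, 0, 0, 6, 10, 13).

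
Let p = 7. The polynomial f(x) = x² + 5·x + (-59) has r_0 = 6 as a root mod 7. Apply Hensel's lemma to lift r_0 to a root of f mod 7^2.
r_1 = 20 (mod 49)

Hensel: r_{i+1} = r_i − f(r_i)·(f′(r_i))^{-1} mod 7^{i+2}, f′(x) = 2x + 5. Iterate:
  r_0 = 6 (mod 7)
  r_1 = 20 (mod 49)
Final: r = 20 satisfies f(r) ≡ 0 mod 7^2.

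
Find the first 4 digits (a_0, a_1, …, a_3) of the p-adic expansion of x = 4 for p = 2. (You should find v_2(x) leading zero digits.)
(a_0, …, a_3) = (0, 0, 1, 0)

v_2(4) = 2, so a_0 = ... = a_1 = 0. Factor out: x = 2^2 · u with u = 1 a unit in ℤ_2. Expand u iteratively via a_{v+i} = u_i mod 2, u_{i+1} = (u_i − a_{v+i})/2:
  u_0 = 1;  a_2 = 1;  u_1 = (u_0 − 1)/2 = 0
  u_1 = 0;  a_3 = 0;  u_2 = (u_1 − 0)/2 = 0
Digits: (0, 0, 1, 0).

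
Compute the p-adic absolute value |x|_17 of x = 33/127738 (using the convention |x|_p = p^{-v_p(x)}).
|33/127738|_17 = 4913

Step 1 — compute v_17(x) by factoring powers of 17 out of the numerator and denominator: v_17(33/127738) = -3. Step 2 — apply |x|_p = p^{-v_p(x)} = 17^{3} = 4913.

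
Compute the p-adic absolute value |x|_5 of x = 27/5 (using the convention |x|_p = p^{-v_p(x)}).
|27/5|_5 = 5

Step 1 — compute v_5(x) by factoring powers of 5 out of the numerator and denominator: v_5(27/5) = -1. Step 2 — apply |x|_p = p^{-v_p(x)} = 5^{1} = 5.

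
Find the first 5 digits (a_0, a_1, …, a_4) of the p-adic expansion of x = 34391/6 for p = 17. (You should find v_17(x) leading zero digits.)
(a_0, …, a_4) = (0, 0, 0, 4, 14)

v_17(34391/6) = 3, so a_0 = ... = a_2 = 0. Factor out: x = 17^3 · u with u = 7/6 a unit in ℤ_17. Expand u iteratively via a_{v+i} = u_i mod 17, u_{i+1} = (u_i − a_{v+i})/17:
  u_0 = 7/6;  a_3 = 4;  u_1 = (u_0 − 4)/17 = -1/6
  u_1 = -1/6;  a_4 = 14;  u_2 = (u_1 − 14)/17 = -5/6
Digits: (0, 0, 0, 4, 14).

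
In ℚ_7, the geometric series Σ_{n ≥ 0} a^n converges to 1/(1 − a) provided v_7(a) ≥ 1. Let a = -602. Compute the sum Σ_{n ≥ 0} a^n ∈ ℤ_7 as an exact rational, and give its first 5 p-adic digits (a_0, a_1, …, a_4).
Σ a^n = 1/(1 − a) = 1/603;  first 5 digits = (1, 5, 5, 3, 0)

v_7(a) = 1 ≥ 1, so the series converges in ℤ_7 to 1/(1 − a) = 1/(1 − (-602)) = 1/603. Expand this rational in ℤ_7: compute digits iteratively via d_i = x_i mod 7, x_{i+1} = (x_i − d_i)/7. The first 5 digits are (1, 5, 5, 3, 0).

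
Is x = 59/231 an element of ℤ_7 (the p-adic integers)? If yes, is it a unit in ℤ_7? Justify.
x ∉ ℤ_7 (v_7(x) = -1 < 0)

ℤ_7 = {x ∈ ℚ_7 : v_7(x) ≥ 0} and ℤ_7^× = {x ∈ ℤ_7 : v_7(x) = 0}. Here v_7(59/231) = v_7(num) − v_7(den) = -1; compare against these criteria.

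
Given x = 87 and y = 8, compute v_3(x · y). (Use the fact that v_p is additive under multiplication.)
v_3(696) = 1

v_p(x) = 1 (factor: 87 = 3^1 · 29); v_p(y) = 0 (factor: 8 = 3^0 · 8). Additivity: v_p(xy) = v_p(x) + v_p(y) = 1 + 0 = 1. (Direct check: xy = 696 = 3^1 · (232).)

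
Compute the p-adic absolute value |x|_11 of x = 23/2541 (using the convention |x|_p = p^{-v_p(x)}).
|23/2541|_11 = 121

Step 1 — compute v_11(x) by factoring powers of 11 out of the numerator and denominator: v_11(23/2541) = -2. Step 2 — apply |x|_p = p^{-v_p(x)} = 11^{2} = 121.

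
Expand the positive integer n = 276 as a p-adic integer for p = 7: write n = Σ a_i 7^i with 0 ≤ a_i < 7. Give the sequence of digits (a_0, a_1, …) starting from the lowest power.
(a_0, a_1, …) = (3, 4, 5)

Repeated division by 7 gives the digits low-to-high: 276 = 3 + 4·7^1 + 5·7^2. Digit sequence: (3, 4, 5).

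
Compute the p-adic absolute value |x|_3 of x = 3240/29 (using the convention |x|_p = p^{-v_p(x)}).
|3240/29|_3 = 1/81

Step 1 — compute v_3(x) by factoring powers of 3 out of the numerator and denominator: v_3(3240/29) = 4. Step 2 — apply |x|_p = p^{-v_p(x)} = 3^{-4} = 1/81.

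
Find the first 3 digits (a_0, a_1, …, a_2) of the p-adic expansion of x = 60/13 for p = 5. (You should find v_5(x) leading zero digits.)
(a_0, …, a_2) = (0, 4, 4)

v_5(60/13) = 1, so a_0 = ... = a_0 = 0. Factor out: x = 5^1 · u with u = 12/13 a unit in ℤ_5. Expand u iteratively via a_{v+i} = u_i mod 5, u_{i+1} = (u_i − a_{v+i})/5:
  u_0 = 12/13;  a_1 = 4;  u_1 = (u_0 − 4)/5 = -8/13
  u_1 = -8/13;  a_2 = 4;  u_2 = (u_1 − 4)/5 = -12/13
Digits: (0, 4, 4).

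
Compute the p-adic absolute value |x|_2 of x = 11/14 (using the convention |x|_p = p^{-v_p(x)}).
|11/14|_2 = 2

Step 1 — compute v_2(x) by factoring powers of 2 out of the numerator and denominator: v_2(11/14) = -1. Step 2 — apply |x|_p = p^{-v_p(x)} = 2^{1} = 2.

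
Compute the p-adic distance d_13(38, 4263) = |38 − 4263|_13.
d_13(38, 4263) = 1/169

Step 1 — x − y = 38 − 4263 = -4225. Step 2 — v_13(-4225) = 2 (factor: -4225 = −(13^2 · 25); the sign does not affect v_p). Step 3 — |x − y|_13 = 13^{-2} = 1/169.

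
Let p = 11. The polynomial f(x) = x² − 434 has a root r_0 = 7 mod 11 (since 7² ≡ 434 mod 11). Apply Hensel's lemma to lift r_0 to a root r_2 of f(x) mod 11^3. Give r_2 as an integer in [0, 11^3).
r_2 = 337 (mod 1331)

Hensel's recurrence: r_{i+1} = r_i − f(r_i)·(f′(r_i))^{-1} mod 11^{i+2}, with f′(x) = 2x. Iterate:
  r_0 = 7 (mod 11)
  r_1 = 95 (mod 121)
  r_2 = 337 (mod 1331)
Final: r_2 = 337, and one checks f(r_2) ≡ 0 mod 11^3.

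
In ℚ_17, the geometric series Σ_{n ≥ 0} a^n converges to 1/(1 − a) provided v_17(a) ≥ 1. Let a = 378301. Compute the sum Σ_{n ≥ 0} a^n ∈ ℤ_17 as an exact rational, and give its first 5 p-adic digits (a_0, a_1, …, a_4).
Σ a^n = 1/(1 − a) = -1/378300;  first 5 digits = (1, 0, 0, 9, 4)

v_17(a) = 3 ≥ 1, so the series converges in ℤ_17 to 1/(1 − a) = 1/(1 − 378301) = -1/378300. Expand this rational in ℤ_17: compute digits iteratively via d_i = x_i mod 17, x_{i+1} = (x_i − d_i)/17. The first 5 digits are (1, 0, 0, 9, 4).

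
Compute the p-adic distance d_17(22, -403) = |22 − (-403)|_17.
d_17(22, -403) = 1/17

Step 1 — x − y = 22 − (-403) = 425. Step 2 — v_17(425) = 1 (factor: 425 = (17^1 · 25); the sign does not affect v_p). Step 3 — |x − y|_17 = 17^{-1} = 1/17.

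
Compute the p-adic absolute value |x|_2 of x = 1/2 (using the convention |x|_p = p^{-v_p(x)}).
|1/2|_2 = 2

Step 1 — compute v_2(x) by factoring powers of 2 out of the numerator and denominator: v_2(1/2) = -1. Step 2 — apply |x|_p = p^{-v_p(x)} = 2^{1} = 2.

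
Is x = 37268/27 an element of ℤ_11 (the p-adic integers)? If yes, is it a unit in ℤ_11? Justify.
x ∈ ℤ_11 but not a unit; v_11(x) = 3 > 0

ℤ_11 = {x ∈ ℚ_11 : v_11(x) ≥ 0} and ℤ_11^× = {x ∈ ℤ_11 : v_11(x) = 0}. Here v_11(37268/27) = v_11(num) − v_11(den) = 3; compare against these criteria.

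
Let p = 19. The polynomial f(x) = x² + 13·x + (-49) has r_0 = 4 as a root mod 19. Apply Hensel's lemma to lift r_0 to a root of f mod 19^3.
r_2 = 897 (mod 6859)

Hensel: r_{i+1} = r_i − f(r_i)·(f′(r_i))^{-1} mod 19^{i+2}, f′(x) = 2x + 13. Iterate:
  r_0 = 4 (mod 19)
  r_1 = 175 (mod 361)
  r_2 = 897 (mod 6859)
Final: r = 897 satisfies f(r) ≡ 0 mod 19^3.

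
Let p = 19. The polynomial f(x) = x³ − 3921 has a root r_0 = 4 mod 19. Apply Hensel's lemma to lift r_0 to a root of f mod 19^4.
r_3 = 126126 (mod 130321)

Hensel: r_{i+1} = r_i − f(r_i)/f′(r_i) mod 19^{i+2}, where f′(x) = 3x². Iterate:
  r_0 = 4 (mod 19)
  r_1 = 137 (mod 361)
  r_2 = 2664 (mod 6859)
  r_3 = 126126 (mod 130321)
Final: r = 126126 with f(r) ≡ 0 mod 19^4.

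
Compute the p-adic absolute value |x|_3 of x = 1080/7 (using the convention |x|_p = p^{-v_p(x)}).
|1080/7|_3 = 1/27

Step 1 — compute v_3(x) by factoring powers of 3 out of the numerator and denominator: v_3(1080/7) = 3. Step 2 — apply |x|_p = p^{-v_p(x)} = 3^{-3} = 1/27.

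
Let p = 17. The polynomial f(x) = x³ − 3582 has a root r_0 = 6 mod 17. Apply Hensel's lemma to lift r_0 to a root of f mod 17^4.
r_3 = 14728 (mod 83521)

Hensel: r_{i+1} = r_i − f(r_i)/f′(r_i) mod 17^{i+2}, where f′(x) = 3x². Iterate:
  r_0 = 6 (mod 17)
  r_1 = 278 (mod 289)
  r_2 = 4902 (mod 4913)
  r_3 = 14728 (mod 83521)
Final: r = 14728 with f(r) ≡ 0 mod 17^4.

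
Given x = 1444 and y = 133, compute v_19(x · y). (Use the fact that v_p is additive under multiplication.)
v_19(192052) = 3

v_p(x) = 2 (factor: 1444 = 19^2 · 4); v_p(y) = 1 (factor: 133 = 19^1 · 7). Additivity: v_p(xy) = v_p(x) + v_p(y) = 2 + 1 = 3. (Direct check: xy = 192052 = 19^3 · (28).)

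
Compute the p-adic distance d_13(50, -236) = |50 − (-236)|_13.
d_13(50, -236) = 1/13

Step 1 — x − y = 50 − (-236) = 286. Step 2 — v_13(286) = 1 (factor: 286 = (13^1 · 22); the sign does not affect v_p). Step 3 — |x − y|_13 = 13^{-1} = 1/13.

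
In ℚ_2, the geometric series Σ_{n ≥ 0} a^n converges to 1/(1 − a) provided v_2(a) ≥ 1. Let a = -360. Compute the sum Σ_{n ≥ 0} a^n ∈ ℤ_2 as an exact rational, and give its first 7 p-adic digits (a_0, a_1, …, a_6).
Σ a^n = 1/(1 − a) = 1/361;  first 7 digits = (1, 0, 0, 1, 1, 0, 1)

v_2(a) = 3 ≥ 1, so the series converges in ℤ_2 to 1/(1 − a) = 1/(1 − (-360)) = 1/361. Expand this rational in ℤ_2: compute digits iteratively via d_i = x_i mod 2, x_{i+1} = (x_i − d_i)/2. The first 7 digits are (1, 0, 0, 1, 1, 0, 1).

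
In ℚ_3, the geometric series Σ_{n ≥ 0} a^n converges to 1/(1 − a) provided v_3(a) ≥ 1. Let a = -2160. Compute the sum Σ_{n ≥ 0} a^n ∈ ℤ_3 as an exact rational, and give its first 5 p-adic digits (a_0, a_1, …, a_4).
Σ a^n = 1/(1 − a) = 1/2161;  first 5 digits = (1, 0, 0, 1, 0)

v_3(a) = 3 ≥ 1, so the series converges in ℤ_3 to 1/(1 − a) = 1/(1 − (-2160)) = 1/2161. Expand this rational in ℤ_3: compute digits iteratively via d_i = x_i mod 3, x_{i+1} = (x_i − d_i)/3. The first 5 digits are (1, 0, 0, 1, 0).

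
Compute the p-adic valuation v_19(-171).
v_19(-171) = 1

v_19(n) is the largest exponent k such that 19^k divides n. Factor out: -171 = -19^1 · 9. (Sign doesn't affect v_p.) So v_19(-171) = 1.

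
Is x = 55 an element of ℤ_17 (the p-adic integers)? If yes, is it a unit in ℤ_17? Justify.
x ∈ ℤ_17^× (unit); v_17(x) = 0

ℤ_17 = {x ∈ ℚ_17 : v_17(x) ≥ 0} and ℤ_17^× = {x ∈ ℤ_17 : v_17(x) = 0}. Here v_17(55) = v_17(num) − v_17(den) = 0; compare against these criteria.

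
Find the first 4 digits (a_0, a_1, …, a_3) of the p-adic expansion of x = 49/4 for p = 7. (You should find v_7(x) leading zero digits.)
(a_0, …, a_3) = (0, 0, 2, 5)

v_7(49/4) = 2, so a_0 = ... = a_1 = 0. Factor out: x = 7^2 · u with u = 1/4 a unit in ℤ_7. Expand u iteratively via a_{v+i} = u_i mod 7, u_{i+1} = (u_i − a_{v+i})/7:
  u_0 = 1/4;  a_2 = 2;  u_1 = (u_0 − 2)/7 = -1/4
  u_1 = -1/4;  a_3 = 5;  u_2 = (u_1 − 5)/7 = -3/4
Digits: (0, 0, 2, 5).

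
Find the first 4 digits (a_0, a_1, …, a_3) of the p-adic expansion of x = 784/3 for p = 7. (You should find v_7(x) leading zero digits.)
(a_0, …, a_3) = (0, 0, 3, 5)

v_7(784/3) = 2, so a_0 = ... = a_1 = 0. Factor out: x = 7^2 · u with u = 16/3 a unit in ℤ_7. Expand u iteratively via a_{v+i} = u_i mod 7, u_{i+1} = (u_i − a_{v+i})/7:
  u_0 = 16/3;  a_2 = 3;  u_1 = (u_0 − 3)/7 = 1/3
  u_1 = 1/3;  a_3 = 5;  u_2 = (u_1 − 5)/7 = -2/3
Digits: (0, 0, 3, 5).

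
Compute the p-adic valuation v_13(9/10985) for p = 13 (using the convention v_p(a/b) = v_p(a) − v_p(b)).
v_13(9/10985) = -3

Factor powers of 13 from the numerator and denominator of the reduced fraction: 9 = 13^0 · 9 and 10985 = 13^3 · 5. Apply v_p(a/b) = v_p(a) − v_p(b): v_13(9/10985) = 0 − 3 = -3.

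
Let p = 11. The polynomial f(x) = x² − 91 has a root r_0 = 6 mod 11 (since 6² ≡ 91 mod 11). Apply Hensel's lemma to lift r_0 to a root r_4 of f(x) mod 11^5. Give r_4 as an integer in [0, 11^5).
r_4 = 142841 (mod 161051)

Hensel's recurrence: r_{i+1} = r_i − f(r_i)·(f′(r_i))^{-1} mod 11^{i+2}, with f′(x) = 2x. Iterate:
  r_0 = 6 (mod 11)
  r_1 = 61 (mod 121)
  r_2 = 424 (mod 1331)
  r_3 = 11072 (mod 14641)
  r_4 = 142841 (mod 161051)
Final: r_4 = 142841, and one checks f(r_4) ≡ 0 mod 11^5.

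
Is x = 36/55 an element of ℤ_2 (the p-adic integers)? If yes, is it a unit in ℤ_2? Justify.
x ∈ ℤ_2 but not a unit; v_2(x) = 2 > 0

ℤ_2 = {x ∈ ℚ_2 : v_2(x) ≥ 0} and ℤ_2^× = {x ∈ ℤ_2 : v_2(x) = 0}. Here v_2(36/55) = v_2(num) − v_2(den) = 2; compare against these criteria.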